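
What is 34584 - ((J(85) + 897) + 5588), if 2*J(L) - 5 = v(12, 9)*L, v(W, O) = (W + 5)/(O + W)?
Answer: 589304/21 ≈ 28062.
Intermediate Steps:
v(W, O) = (5 + W)/(O + W)
J(L) = 5/2 + 17*L/42 (J(L) = 5/2 + (((5 + 12)/(9 + 12))*L)/2 = 5/2 + ((17/21)*L)/2 = 5/2 + (((1/21)*17)*L)/2 = 5/2 + (17*L/21)/2 = 5/2 + 17*L/42)
34584 - ((J(85) + 897) + 5588) = 34584 - (((5/2 + (17/42)*85) + 897) + 5588) = 34584 - (((5/2 + 1445/42) + 897) + 5588) = 34584 - ((775/21 + 897) + 5588) = 34584 - (19612/21 + 5588) = 34584 - 1*136960/21 = 34584 - 136960/21 = 589304/21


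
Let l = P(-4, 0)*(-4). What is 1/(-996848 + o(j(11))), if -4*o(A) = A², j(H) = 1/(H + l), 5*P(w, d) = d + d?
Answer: -484/482474433 ≈ -1.0032e-6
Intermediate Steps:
P(w, d) = 2*d/5 (P(w, d) = (d + d)/5 = (2*d)/5 = 2*d/5)
l = 0 (l = ((⅖)*0)*(-4) = 0*(-4) = 0)
j(H) = 1/H (j(H) = 1/(H + 0) = 1/H)
o(A) = -A²/4
1/(-996848 + o(j(11))) = 1/(-996848 - (1/11)²/4) = 1/(-996848 - ¼*1/121) = 1/(-996848 - 1/484) = 1/(-482474433/484) = -484/482474433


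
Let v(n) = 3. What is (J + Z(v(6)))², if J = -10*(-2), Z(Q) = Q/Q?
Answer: 441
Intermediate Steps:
Z(Q) = 1
J = 20
(J + Z(v(6)))² = (20 + 1)² = 21² = 441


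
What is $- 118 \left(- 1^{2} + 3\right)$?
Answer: $-236$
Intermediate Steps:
$- 118 \left(- 1^{2} + 3\right) = - 118 \left(\left(-1\right) 1 + 3\right) = - 118 \left(-1 + 3\right) = \left(-118\right) 2 = -236$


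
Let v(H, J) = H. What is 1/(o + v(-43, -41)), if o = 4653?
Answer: 1/4610 ≈ 0.00021692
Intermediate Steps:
1/(o + v(-43, -41)) = 1/(4653 - 43) = 1/4610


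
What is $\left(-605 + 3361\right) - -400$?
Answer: $3156$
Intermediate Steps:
$\left(-605 + 3361\right) - -400 = 2756 + 400 = 3156$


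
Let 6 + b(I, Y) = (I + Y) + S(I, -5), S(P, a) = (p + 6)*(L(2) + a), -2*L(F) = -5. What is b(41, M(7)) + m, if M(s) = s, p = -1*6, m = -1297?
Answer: -1255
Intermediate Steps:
L(F) = 5/2 (L(F) = -1/2*(-5) = 5/2)
p = -6
S(P, a) = 0 (S(P, a) = (-6 + 6)*(5/2 + a) = 0*(5/2 + a) = 0)
b(I, Y) = -6 + I + Y (b(I, Y) = -6 + ((I + Y) + 0) = -6 + (I + Y) = -6 + I + Y)
b(41, M(7)) + m = (-6 + 41 + 7) - 1297 = 42 - 1297 = -1255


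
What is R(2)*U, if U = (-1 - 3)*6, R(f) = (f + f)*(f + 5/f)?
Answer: -432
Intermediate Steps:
R(f) = 2*f*(f + 5/f) (R(f) = (2*f)*(f + 5/f) = 2*f*(f + 5/f))
U = -24 (U = -4*6 = -24)
R(2)*U = (10 + 2*2²)*(-24) = (10 + 2*4)*(-24) = (10 + 8)*(-24) = 18*(-24) = -432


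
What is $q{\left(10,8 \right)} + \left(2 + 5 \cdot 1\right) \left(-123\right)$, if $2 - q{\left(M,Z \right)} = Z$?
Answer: $-867$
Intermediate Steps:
$q{\left(M,Z \right)} = 2 - Z$
$q{\left(10,8 \right)} + \left(2 + 5 \cdot 1\right) \left(-123\right) = \left(2 - 8\right) + \left(2 + 5 \cdot 1\right) \left(-123\right) = \left(2 - 8\right) + \left(2 + 5\right) \left(-123\right) = -6 + 7 \left(-123\right) = -6 - 861 = -867$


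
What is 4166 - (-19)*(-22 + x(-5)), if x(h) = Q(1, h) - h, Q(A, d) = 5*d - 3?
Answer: 3311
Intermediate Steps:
Q(A, d) = -3 + 5*d
x(h) = -3 + 4*h (x(h) = (-3 + 5*h) - h = -3 + 4*h)
4166 - (-19)*(-22 + x(-5)) = 4166 - (-19)*(-22 + (-3 + 4*(-5))) = 4166 - (-19)*(-22 + (-3 - 20)) = 4166 - (-19)*(-22 - 23) = 4166 - (-19)*(-45) = 4166 - 1*855 = 4166 - 855 = 3311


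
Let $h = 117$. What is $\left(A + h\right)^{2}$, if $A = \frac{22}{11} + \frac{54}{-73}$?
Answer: $\frac{74528689}{5329} \approx 13986.0$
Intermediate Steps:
$A = \frac{92}{73}$ ($A = 22 \cdot \frac{1}{11} + 54 \left(- \frac{1}{73}\right) = 2 - \frac{54}{73} = \frac{92}{73} \approx 1.2603$)
$\left(A + h\right)^{2} = \left(\frac{92}{73} + 117\right)^{2} = \left(\frac{8633}{73}\right)^{2} = \frac{74528689}{5329}$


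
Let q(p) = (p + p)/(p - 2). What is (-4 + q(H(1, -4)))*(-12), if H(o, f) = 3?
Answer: -24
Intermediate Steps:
q(p) = 2*p/(-2 + p) (q(p) = (2*p)/(-2 + p) = 2*p/(-2 + p))
(-4 + q(H(1, -4)))*(-12) = (-4 + 2*3/(-2 + 3))*(-12) = (-4 + 2*3/1)*(-12) = (-4 + 2*3*1)*(-12) = (-4 + 6)*(-12) = 2*(-12) = -24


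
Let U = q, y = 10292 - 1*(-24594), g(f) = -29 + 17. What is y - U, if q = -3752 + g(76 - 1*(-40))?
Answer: 38650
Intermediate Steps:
g(f) = -12
y = 34886 (y = 10292 + 24594 = 34886)
q = -3764 (q = -3752 - 12 = -3764)
U = -3764
y - U = 34886 - 1*(-3764) = 34886 + 3764 = 38650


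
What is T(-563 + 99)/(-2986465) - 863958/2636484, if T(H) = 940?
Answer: -86088620781/262458906302 ≈ -0.32801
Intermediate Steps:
T(-563 + 99)/(-2986465) - 863958/2636484 = 940/(-2986465) - 863958/2636484 = 940*(-1/2986465) - 863958*1/2636484 = -188/597293 - 143993/439414 = -86088620781/262458906302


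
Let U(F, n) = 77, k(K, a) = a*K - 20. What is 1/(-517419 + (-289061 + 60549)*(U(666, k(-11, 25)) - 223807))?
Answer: 1/51124472341 ≈ 1.9560e-11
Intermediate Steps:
k(K, a) = -20 + K*a (k(K, a) = K*a - 20 = -20 + K*a)
1/(-517419 + (-289061 + 60549)*(U(666, k(-11, 25)) - 223807)) = 1/(-517419 + (-289061 + 60549)*(77 - 223807)) = 1/(-517419 - 228512*(-223730)) = 1/(-517419 + 51124989760) = 1/51124472341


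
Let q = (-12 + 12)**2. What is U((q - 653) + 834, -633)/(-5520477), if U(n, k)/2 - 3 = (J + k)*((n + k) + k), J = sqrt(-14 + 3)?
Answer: -457872/1840159 + 2170*I*sqrt(11)/5520477 ≈ -0.24882 + 0.0013037*I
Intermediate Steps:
q = 0 (q = 0**2 = 0)
J = I*sqrt(11) (J = sqrt(-11) = I*sqrt(11) ≈ 3.3166*I)
U(n, k) = 6 + 2*(k + I*sqrt(11))*(n + 2*k) (U(n, k) = 6 + 2*((I*sqrt(11) + k)*((n + k) + k)) = 6 + 2*((k + I*sqrt(11))*((k + n) + k)) = 6 + 2*((k + I*sqrt(11))*(n + 2*k)) = 6 + 2*(k + I*sqrt(11))*(n + 2*k))
U((q - 653) + 834, -633)/(-5520477) = (6 + 4*(-633)**2 + 2*(-633)*((0 - 653) + 834) + 2*I*((0 - 653) + 834)*sqrt(11) + 4*I*(-633)*sqrt(11))/(-5520477) = (6 + 4*400689 + 2*(-633)*(-653 + 834) + 2*I*(-653 + 834)*sqrt(11) - 2532*I*sqrt(11))*(-1/5520477) = (6 + 1602756 + 2*(-633)*181 + 2*I*181*sqrt(11) - 2532*I*sqrt(11))*(-1/5520477) = (6 + 1602756 - 229146 + 362*I*sqrt(11) - 2532*I*sqrt(11))*(-1/5520477) = (1373616 - 2170*I*sqrt(11))*(-1/5520477) = -457872/1840159 + 2170*I*sqrt(11)/5520477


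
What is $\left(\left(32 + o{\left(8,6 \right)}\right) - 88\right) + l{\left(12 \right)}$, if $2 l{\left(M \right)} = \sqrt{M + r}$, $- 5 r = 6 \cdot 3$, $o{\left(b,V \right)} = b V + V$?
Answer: $-2 + \frac{\sqrt{210}}{10} \approx -0.55086$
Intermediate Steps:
$o{\left(b,V \right)} = V + V b$ ($o{\left(b,V \right)} = V b + V = V + V b$)
$r = - \frac{18}{5}$ ($r = - \frac{6 \cdot 3}{5} = \left(- \frac{1}{5}\right) 18 = - \frac{18}{5} \approx -3.6$)
$l{\left(M \right)} = \frac{\sqrt{- \frac{18}{5} + M}}{2}$ ($l{\left(M \right)} = \frac{\sqrt{M - \frac{18}{5}}}{2} = \frac{\sqrt{- \frac{18}{5} + M}}{2}$)
$\left(\left(32 + o{\left(8,6 \right)}\right) - 88\right) + l{\left(12 \right)} = \left(\left(32 + 6 \left(1 + 8\right)\right) - 88\right) + \frac{\sqrt{-90 + 25 \cdot 12}}{10} = \left(\left(32 + 6 \cdot 9\right) - 88\right) + \frac{\sqrt{-90 + 300}}{10} = \left(\left(32 + 54\right) - 88\right) + \frac{\sqrt{210}}{10} = \left(86 - 88\right) + \frac{\sqrt{210}}{10} = -2 + \frac{\sqrt{210}}{10}$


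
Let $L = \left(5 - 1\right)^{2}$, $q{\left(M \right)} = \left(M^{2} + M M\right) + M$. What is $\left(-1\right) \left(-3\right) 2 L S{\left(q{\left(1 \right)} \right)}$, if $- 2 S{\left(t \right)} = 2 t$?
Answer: $-288$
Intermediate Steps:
$q{\left(M \right)} = M + 2 M^{2}$ ($q{\left(M \right)} = \left(M^{2} + M^{2}\right) + M = 2 M^{2} + M = M + 2 M^{2}$)
$L = 16$ ($L = 4^{2} = 16$)
$S{\left(t \right)} = - t$ ($S{\left(t \right)} = - \frac{2 t}{2} = - t$)
$\left(-1\right) \left(-3\right) 2 L S{\left(q{\left(1 \right)} \right)} = \left(-1\right) \left(-3\right) 2 \cdot 16 \left(- 1 \left(1 + 2 \cdot 1\right)\right) = 3 \cdot 2 \cdot 16 \left(- 1 \left(1 + 2\right)\right) = 6 \cdot 16 \left(- 1 \cdot 3\right) = 96 \left(\left(-1\right) 3\right) = 96 \left(-3\right) = -288$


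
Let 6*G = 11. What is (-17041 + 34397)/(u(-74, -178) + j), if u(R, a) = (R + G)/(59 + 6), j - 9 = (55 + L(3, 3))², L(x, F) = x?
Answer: 6768840/1315037 ≈ 5.1473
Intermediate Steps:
G = 11/6 (G = (⅙)*11 = 11/6 ≈ 1.8333)
j = 3373 (j = 9 + (55 + 3)² = 9 + 58² = 9 + 3364 = 3373)
u(R, a) = 11/390 + R/65 (u(R, a) = (R + 11/6)/(59 + 6) = (11/6 + R)/65 = (11/6 + R)*(1/65) = 11/390 + R/65)
(-17041 + 34397)/(u(-74, -178) + j) = (-17041 + 34397)/((11/390 + (1/65)*(-74)) + 3373) = 17356/((11/390 - 74/65) + 3373) = 17356/(-433/390 + 3373) = 17356/(1315037/390) = 17356*(390/1315037) = 6768840/1315037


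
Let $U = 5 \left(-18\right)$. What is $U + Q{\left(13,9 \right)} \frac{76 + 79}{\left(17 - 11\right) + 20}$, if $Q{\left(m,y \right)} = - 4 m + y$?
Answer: $- \frac{9005}{26} \approx -346.35$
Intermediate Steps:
$Q{\left(m,y \right)} = y - 4 m$
$U = -90$
$U + Q{\left(13,9 \right)} \frac{76 + 79}{\left(17 - 11\right) + 20} = -90 + \left(9 - 52\right) \frac{76 + 79}{\left(17 - 11\right) + 20} = -90 + \left(9 - 52\right) \frac{155}{\left(17 - 11\right) + 20} = -90 - 43 \frac{155}{6 + 20} = -90 - 43 \cdot \frac{155}{26} = -90 - 43 \cdot 155 \cdot \frac{1}{26} = -90 - \frac{6665}{26} = - \frac{9005}{26}$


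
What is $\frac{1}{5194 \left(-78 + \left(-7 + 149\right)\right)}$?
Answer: $\frac{1}{332416} \approx 3.0083 \cdot 10^{-6}$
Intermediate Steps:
$\frac{1}{5194 \left(-78 + \left(-7 + 149\right)\right)} = \frac{1}{5194 \left(-78 + 142\right)} = \frac{1}{5194 \cdot 64} = \frac{1}{332416}$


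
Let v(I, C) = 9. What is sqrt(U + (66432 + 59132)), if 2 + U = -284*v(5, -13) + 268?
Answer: sqrt(123274) ≈ 351.10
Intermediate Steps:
U = -2290 (U = -2 + (-284*9 + 268) = -2 + (-2556 + 268) = -2 - 2288 = -2290)
sqrt(U + (66432 + 59132)) = sqrt(-2290 + (66432 + 59132)) = sqrt(-2290 + 125564) = sqrt(123274)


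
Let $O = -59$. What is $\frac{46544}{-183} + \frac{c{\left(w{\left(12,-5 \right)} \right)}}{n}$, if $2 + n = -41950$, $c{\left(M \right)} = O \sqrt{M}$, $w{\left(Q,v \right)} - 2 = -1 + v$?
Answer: $- \frac{46544}{183} + \frac{59 i}{20976} \approx -254.34 + 0.0028127 i$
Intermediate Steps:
$w{\left(Q,v \right)} = 1 + v$ ($w{\left(Q,v \right)} = 2 + \left(-1 + v\right) = 1 + v$)
$c{\left(M \right)} = - 59 \sqrt{M}$
$n = -41952$ ($n = -2 - 41950 = -41952$)
$\frac{46544}{-183} + \frac{c{\left(w{\left(12,-5 \right)} \right)}}{n} = \frac{46544}{-183} + \frac{\left(-59\right) \sqrt{1 - 5}}{-41952} = 46544 \left(- \frac{1}{183}\right) + - 59 \sqrt{-4} \left(- \frac{1}{41952}\right) = - \frac{46544}{183} + - 59 \cdot 2 i \left(- \frac{1}{41952}\right) = - \frac{46544}{183} + - 118 i \left(- \frac{1}{41952}\right) = - \frac{46544}{183} + \frac{59 i}{20976}$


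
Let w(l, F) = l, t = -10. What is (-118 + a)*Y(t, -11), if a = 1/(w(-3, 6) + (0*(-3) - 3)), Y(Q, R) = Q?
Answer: 3545/3 ≈ 1181.7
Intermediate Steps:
a = -⅙ (a = 1/(-3 + (0*(-3) - 3)) = 1/(-3 + (0 - 3)) = 1/(-3 - 3) = 1/(-6) = -⅙ ≈ -0.16667)
(-118 + a)*Y(t, -11) = (-118 - ⅙)*(-10) = -709/6*(-10) = 3545/3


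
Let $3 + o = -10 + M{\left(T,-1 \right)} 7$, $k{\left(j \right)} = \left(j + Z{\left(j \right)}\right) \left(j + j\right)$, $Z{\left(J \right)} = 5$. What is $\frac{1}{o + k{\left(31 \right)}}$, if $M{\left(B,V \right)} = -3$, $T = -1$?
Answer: $\frac{1}{2198} \approx 0.00045496$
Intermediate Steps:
$k{\left(j \right)} = 2 j \left(5 + j\right)$ ($k{\left(j \right)} = \left(j + 5\right) \left(j + j\right) = \left(5 + j\right) 2 j = 2 j \left(5 + j\right)$)
$o = -34$ ($o = -3 - 31 = -34$)
$\frac{1}{o + k{\left(31 \right)}} = \frac{1}{-34 + 2 \cdot 31 \left(5 + 31\right)} = \frac{1}{-34 + 2 \cdot 31 \cdot 36} = \frac{1}{-34 + 2232} = \frac{1}{2198}$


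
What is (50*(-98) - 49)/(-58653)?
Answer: 101/1197 ≈ 0.084378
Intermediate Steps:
(50*(-98) - 49)/(-58653) = (-4900 - 49)*(-1/58653) = -4949*(-1/58653) = 101/1197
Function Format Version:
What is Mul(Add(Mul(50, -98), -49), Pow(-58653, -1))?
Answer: Rational(101, 1197) ≈ 0.084378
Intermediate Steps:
Mul(Add(Mul(50, -98), -49), Pow(-58653, -1)) = Mul(Add(-4900, -49), Rational(-1, 58653)) = Mul(-4949, Rational(-1, 58653)) = Rational(101, 1197)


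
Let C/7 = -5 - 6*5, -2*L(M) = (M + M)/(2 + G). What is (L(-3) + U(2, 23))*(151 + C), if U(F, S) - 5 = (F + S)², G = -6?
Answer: -118299/2 ≈ -59150.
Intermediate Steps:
L(M) = M/4 (L(M) = -(M + M)/(2*(2 - 6)) = -2*M/(2*(-4)) = -2*M*(-1)/(2*4) = -(-1)*M/4 = M/4)
C = -245 (C = 7*(-5 - 6*5) = 7*(-5 - 30) = 7*(-35) = -245)
U(F, S) = 5 + (F + S)²
(L(-3) + U(2, 23))*(151 + C) = ((¼)*(-3) + (5 + (2 + 23)²))*(151 - 245) = (-¾ + (5 + 25²))*(-94) = (-¾ + (5 + 625))*(-94) = (-¾ + 630)*(-94) = (2517/4)*(-94) = -118299/2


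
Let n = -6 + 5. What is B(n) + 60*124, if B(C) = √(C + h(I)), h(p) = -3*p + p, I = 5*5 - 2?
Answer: 7440 + I*√47 ≈ 7440.0 + 6.8557*I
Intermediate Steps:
n = -1
I = 23 (I = 25 - 2 = 23)
h(p) = -2*p
B(C) = √(-46 + C) (B(C) = √(C - 2*23) = √(C - 46) = √(-46 + C))
B(n) + 60*124 = √(-46 - 1) + 60*124 = √(-47) + 7440 = I*√47 + 7440 = 7440 + I*√47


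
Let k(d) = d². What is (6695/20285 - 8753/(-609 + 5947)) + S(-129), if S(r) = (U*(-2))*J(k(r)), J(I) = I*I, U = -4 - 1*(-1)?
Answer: 35982693406170737/21656266 ≈ 1.6615e+9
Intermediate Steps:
U = -3 (U = -4 + 1 = -3)
J(I) = I²
S(r) = 6*r⁴ (S(r) = (-3*(-2))*(r²)² = 6*r⁴)
(6695/20285 - 8753/(-609 + 5947)) + S(-129) = (6695/20285 - 8753/(-609 + 5947)) + 6*(-129)⁴ = (6695*(1/20285) - 8753/5338) + 6*276922881 = (1339/4057 - 8753*1/5338) + 1661537286 = (1339/4057 - 8753/5338) + 1661537286 = -28363339/21656266 + 1661537286 = 35982693406170737/21656266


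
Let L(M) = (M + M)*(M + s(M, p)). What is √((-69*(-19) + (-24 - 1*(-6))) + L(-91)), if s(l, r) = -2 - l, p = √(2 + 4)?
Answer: √1657 ≈ 40.706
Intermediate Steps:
p = √6 ≈ 2.4495
L(M) = -4*M (L(M) = (M + M)*(M + (-2 - M)) = (2*M)*(-2) = -4*M)
√((-69*(-19) + (-24 - 1*(-6))) + L(-91)) = √((-69*(-19) + (-24 - 1*(-6))) - 4*(-91)) = √((1311 + (-24 + 6)) + 364) = √((1311 - 18) + 364) = √(1293 + 364) = √1657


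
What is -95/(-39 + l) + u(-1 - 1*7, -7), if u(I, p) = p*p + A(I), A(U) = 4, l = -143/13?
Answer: 549/10 ≈ 54.900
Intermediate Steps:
l = -11 (l = -143*1/13 = -11)
u(I, p) = 4 + p² (u(I, p) = p*p + 4 = p² + 4 = 4 + p²)
-95/(-39 + l) + u(-1 - 1*7, -7) = -95/(-39 - 11) + (4 + (-7)²) = -95/(-50) + (4 + 49) = -1/50*(-95) + 53 = 19/10 + 53 = 549/10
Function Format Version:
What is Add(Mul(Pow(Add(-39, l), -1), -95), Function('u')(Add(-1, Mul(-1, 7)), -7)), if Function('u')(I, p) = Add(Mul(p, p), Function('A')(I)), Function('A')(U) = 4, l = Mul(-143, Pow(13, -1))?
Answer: Rational(549, 10) ≈ 54.900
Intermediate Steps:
l = -11 (l = Mul(-143, Rational(1, 13)) = -11)
Function('u')(I, p) = Add(4, Pow(p, 2)) (Function('u')(I, p) = Add(Mul(p, p), 4) = Add(Pow(p, 2), 4) = Add(4, Pow(p, 2)))
Add(Mul(Pow(Add(-39, l), -1), -95), Function('u')(Add(-1, Mul(-1, 7)), -7)) = Add(Mul(Pow(Add(-39, -11), -1), -95), Add(4, Pow(-7, 2))) = Add(Mul(Pow(-50, -1), -95), Add(4, 49)) = Add(Mul(Rational(-1, 50), -95), 53) = Add(Rational(19, 10), 53) = Rational(549, 10)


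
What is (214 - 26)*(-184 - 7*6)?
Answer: -42488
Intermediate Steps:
(214 - 26)*(-184 - 7*6) = 188*(-184 - 42) = 188*(-226) = -42488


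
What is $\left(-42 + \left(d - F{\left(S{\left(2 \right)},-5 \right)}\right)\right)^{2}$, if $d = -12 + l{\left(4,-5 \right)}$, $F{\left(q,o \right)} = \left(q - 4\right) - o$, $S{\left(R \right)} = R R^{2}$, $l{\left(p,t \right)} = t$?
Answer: $4624$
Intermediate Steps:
$S{\left(R \right)} = R^{3}$
$F{\left(q,o \right)} = -4 + q - o$ ($F{\left(q,o \right)} = \left(q - 4\right) - o = \left(-4 + q\right) - o = -4 + q - o$)
$d = -17$ ($d = -12 - 5 = -17$)
$\left(-42 + \left(d - F{\left(S{\left(2 \right)},-5 \right)}\right)\right)^{2} = \left(-42 - \left(21 + 5\right)\right)^{2} = \left(-42 - 26\right)^{2} = \left(-68\right)^{2} = 4624$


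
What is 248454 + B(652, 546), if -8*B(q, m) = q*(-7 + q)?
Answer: 391773/2 ≈ 1.9589e+5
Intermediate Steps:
B(q, m) = -q*(-7 + q)/8
248454 + B(652, 546) = 248454 + (⅛)*652*(7 - 1*652) = 248454 + (⅛)*652*(7 - 652) = 248454 + (⅛)*652*(-645) = 248454 - 105135/2 = 391773/2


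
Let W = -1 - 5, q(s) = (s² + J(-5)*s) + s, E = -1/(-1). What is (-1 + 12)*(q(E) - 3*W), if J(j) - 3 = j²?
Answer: 528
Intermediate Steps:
J(j) = 3 + j²
E = 1 (E = -1*(-1) = 1)
q(s) = s² + 29*s (q(s) = (s² + (3 + (-5)²)*s) + s = (s² + (3 + 25)*s) + s = (s² + 28*s) + s = s² + 29*s)
W = -6
(-1 + 12)*(q(E) - 3*W) = (-1 + 12)*(1*(29 + 1) - 3*(-6)) = 11*(1*30 + 18) = 11*(30 + 18) = 11*48 = 528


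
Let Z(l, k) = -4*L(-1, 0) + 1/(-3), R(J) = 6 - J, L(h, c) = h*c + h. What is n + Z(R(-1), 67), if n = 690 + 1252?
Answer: 5837/3 ≈ 1945.7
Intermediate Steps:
L(h, c) = h + c*h (L(h, c) = c*h + h = h + c*h)
Z(l, k) = 11/3 (Z(l, k) = -(-4)*(1 + 0) + 1/(-3) = -(-4) - ⅓ = -4*(-1) - ⅓ = 4 - ⅓ = 11/3)
n = 1942
n + Z(R(-1), 67) = 1942 + 11/3 = 5837/3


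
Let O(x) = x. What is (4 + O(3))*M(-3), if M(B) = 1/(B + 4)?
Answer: 7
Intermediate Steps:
M(B) = 1/(4 + B)
(4 + O(3))*M(-3) = (4 + 3)/(4 - 3) = 7/1 = 7*1 = 7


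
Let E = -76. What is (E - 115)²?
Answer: 36481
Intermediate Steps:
(E - 115)² = (-76 - 115)² = (-191)² = 36481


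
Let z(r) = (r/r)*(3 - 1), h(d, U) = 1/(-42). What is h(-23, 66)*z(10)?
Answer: -1/21 ≈ -0.047619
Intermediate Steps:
h(d, U) = -1/42
z(r) = 2 (z(r) = 1*2 = 2)
h(-23, 66)*z(10) = -1/42*2 = -1/21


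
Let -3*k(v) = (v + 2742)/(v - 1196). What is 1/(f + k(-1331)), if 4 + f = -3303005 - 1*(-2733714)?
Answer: -7581/4315823984 ≈ -1.7566e-6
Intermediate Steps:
f = -569295 (f = -4 + (-3303005 - 1*(-2733714)) = -4 + (-3303005 + 2733714) = -4 - 569291 = -569295)
k(v) = -(2742 + v)/(3*(-1196 + v)) (k(v) = -(v + 2742)/(3*(v - 1196)) = -(2742 + v)/(3*(-1196 + v)))
1/(f + k(-1331)) = 1/(-569295 + (-2742 - 1*(-1331))/(3*(-1196 - 1331))) = 1/(-569295 + (⅓)*(-2742 + 1331)/(-2527)) = 1/(-569295 + (⅓)*(-1/2527)*(-1411)) = 1/(-569295 + 1411/7581) = 1/(-4315823984/7581) = -7581/4315823984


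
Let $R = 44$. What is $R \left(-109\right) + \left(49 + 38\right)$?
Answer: $-4709$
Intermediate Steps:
$R \left(-109\right) + \left(49 + 38\right) = 44 \left(-109\right) + \left(49 + 38\right) = -4796 + 87 = -4709$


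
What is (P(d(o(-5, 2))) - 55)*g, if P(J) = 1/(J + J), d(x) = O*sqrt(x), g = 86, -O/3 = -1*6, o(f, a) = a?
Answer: -4730 + 43*sqrt(2)/36 ≈ -4728.3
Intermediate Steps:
O = 18 (O = -(-3)*6 = -3*(-6) = 18)
d(x) = 18*sqrt(x)
P(J) = 1/(2*J)
(P(d(o(-5, 2))) - 55)*g = (1/(2*((18*sqrt(2)))) - 55)*86 = ((sqrt(2)/36)/2 - 55)*86 = (sqrt(2)/72 - 55)*86 = (-55 + sqrt(2)/72)*86 = -4730 + 43*sqrt(2)/36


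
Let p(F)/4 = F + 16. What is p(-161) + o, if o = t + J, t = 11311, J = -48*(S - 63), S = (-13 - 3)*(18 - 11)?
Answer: 19131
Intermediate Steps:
p(F) = 64 + 4*F (p(F) = 4*(F + 16) = 4*(16 + F) = 64 + 4*F)
S = -112 (S = -16*7 = -112)
J = 8400 (J = -48*(-112 - 63) = -48*(-175) = 8400)
o = 19711 (o = 11311 + 8400 = 19711)
p(-161) + o = (64 + 4*(-161)) + 19711 = (64 - 644) + 19711 = -580 + 19711 = 19131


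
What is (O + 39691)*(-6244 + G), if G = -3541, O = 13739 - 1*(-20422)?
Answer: -722641820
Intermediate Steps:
O = 34161 (O = 13739 + 20422 = 34161)
(O + 39691)*(-6244 + G) = (34161 + 39691)*(-6244 - 3541) = 73852*(-9785) = -722641820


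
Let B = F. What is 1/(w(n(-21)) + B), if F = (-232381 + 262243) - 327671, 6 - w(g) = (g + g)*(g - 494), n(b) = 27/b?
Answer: -49/14654753 ≈ -3.3436e-6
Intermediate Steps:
w(g) = 6 - 2*g*(-494 + g) (w(g) = 6 - (g + g)*(g - 494) = 6 - 2*g*(-494 + g))
F = -297809 (F = 29862 - 327671 = -297809)
B = -297809
1/(w(n(-21)) + B) = 1/((6 - 2*(27/(-21))² + 988*(27/(-21))) - 297809) = 1/((6 - 2*(27*(-1/21))² + 988*(27*(-1/21))) - 297809) = 1/((6 - 2*(-9/7)² + 988*(-9/7)) - 297809) = 1/((6 - 2*81/49 - 8892/7) - 297809) = 1/((6 - 162/49 - 8892/7) - 297809) = 1/(-62112/49 - 297809) = 1/(-14654753/49) = -49/14654753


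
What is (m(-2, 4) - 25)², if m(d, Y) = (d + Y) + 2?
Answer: 441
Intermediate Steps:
m(d, Y) = 2 + Y + d (m(d, Y) = (Y + d) + 2 = 2 + Y + d)
(m(-2, 4) - 25)² = ((2 + 4 - 2) - 25)² = (4 - 25)² = (-21)² = 441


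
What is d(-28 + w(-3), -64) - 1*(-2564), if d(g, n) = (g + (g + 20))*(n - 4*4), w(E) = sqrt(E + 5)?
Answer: 5444 - 160*sqrt(2) ≈ 5217.7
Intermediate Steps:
w(E) = sqrt(5 + E)
d(g, n) = (-16 + n)*(20 + 2*g) (d(g, n) = (g + (20 + g))*(n - 16) = (20 + 2*g)*(-16 + n) = (-16 + n)*(20 + 2*g))
d(-28 + w(-3), -64) - 1*(-2564) = (-320 - 32*(-28 + sqrt(5 - 3)) + 20*(-64) + 2*(-28 + sqrt(5 - 3))*(-64)) - 1*(-2564) = (-320 - 32*(-28 + sqrt(2)) - 1280 + 2*(-28 + sqrt(2))*(-64)) + 2564 = (-320 + (896 - 32*sqrt(2)) - 1280 + (3584 - 128*sqrt(2))) + 2564 = (2880 - 160*sqrt(2)) + 2564 = 5444 - 160*sqrt(2)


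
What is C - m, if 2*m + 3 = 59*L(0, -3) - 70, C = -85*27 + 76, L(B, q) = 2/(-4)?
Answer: -8671/4 ≈ -2167.8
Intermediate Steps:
L(B, q) = -½ (L(B, q) = 2*(-¼) = -½)
C = -2219 (C = -2295 + 76 = -2219)
m = -205/4 (m = -3/2 + (59*(-½) - 70)/2 = -3/2 + (-59/2 - 70)/2 = -3/2 + (½)*(-199/2) = -3/2 - 199/4 = -205/4 ≈ -51.250)
C - m = -2219 - 1*(-205/4) = -2219 + 205/4 = -8671/4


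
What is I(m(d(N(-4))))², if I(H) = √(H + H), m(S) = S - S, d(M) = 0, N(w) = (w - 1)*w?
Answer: 0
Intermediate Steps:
N(w) = w*(-1 + w) (N(w) = (-1 + w)*w = w*(-1 + w))
m(S) = 0
I(H) = √2*√H (I(H) = √(2*H) = √2*√H)
I(m(d(N(-4))))² = (√2*√0)² = (√2*0)² = 0² = 0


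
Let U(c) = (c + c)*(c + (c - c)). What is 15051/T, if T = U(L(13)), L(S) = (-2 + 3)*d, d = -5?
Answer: 15051/50 ≈ 301.02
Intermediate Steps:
L(S) = -5 (L(S) = (-2 + 3)*(-5) = 1*(-5) = -5)
U(c) = 2*c² (U(c) = (2*c)*(c + 0) = (2*c)*c = 2*c²)
T = 50 (T = 2*(-5)² = 2*25 = 50)
15051/T = 15051/50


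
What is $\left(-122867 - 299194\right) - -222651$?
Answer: $-199410$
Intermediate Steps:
$\left(-122867 - 299194\right) - -222651 = -422061 + 222651 = -199410$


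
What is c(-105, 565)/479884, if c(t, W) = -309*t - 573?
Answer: 7968/119971 ≈ 0.066416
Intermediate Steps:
c(t, W) = -573 - 309*t
c(-105, 565)/479884 = (-573 - 309*(-105))/479884 = (-573 + 32445)*(1/479884) = 31872*(1/479884) = 7968/119971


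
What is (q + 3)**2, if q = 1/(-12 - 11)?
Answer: 4624/529 ≈ 8.7410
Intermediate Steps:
q = -1/23 (q = 1/(-23) = -1/23 ≈ -0.043478)
(q + 3)**2 = (-1/23 + 3)**2 = (68/23)**2 = 4624/529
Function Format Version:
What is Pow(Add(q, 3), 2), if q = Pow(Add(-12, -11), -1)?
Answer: Rational(4624, 529) ≈ 8.7410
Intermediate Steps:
q = Rational(-1, 23) (q = Pow(-23, -1) = Rational(-1, 23) ≈ -0.043478)
Pow(Add(q, 3), 2) = Pow(Add(Rational(-1, 23), 3), 2) = Pow(Rational(68, 23), 2) = Rational(4624, 529)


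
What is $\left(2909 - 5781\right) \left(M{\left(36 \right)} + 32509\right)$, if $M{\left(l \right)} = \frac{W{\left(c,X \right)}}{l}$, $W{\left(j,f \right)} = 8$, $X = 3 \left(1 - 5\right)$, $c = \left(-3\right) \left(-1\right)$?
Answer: $- \frac{840298376}{9} \approx -9.3367 \cdot 10^{7}$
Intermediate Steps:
$c = 3$
$X = -12$ ($X = 3 \left(1 - 5\right) = 3 \left(-4\right) = -12$)
$M{\left(l \right)} = \frac{8}{l}$
$\left(2909 - 5781\right) \left(M{\left(36 \right)} + 32509\right) = \left(2909 - 5781\right) \left(\frac{8}{36} + 32509\right) = - 2872 \left(8 \cdot \frac{1}{36} + 32509\right) = - 2872 \left(\frac{2}{9} + 32509\right) = \left(-2872\right) \frac{292583}{9} = - \frac{840298376}{9}$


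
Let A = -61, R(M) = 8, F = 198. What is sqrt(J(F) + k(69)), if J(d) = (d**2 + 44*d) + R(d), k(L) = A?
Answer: sqrt(47863) ≈ 218.78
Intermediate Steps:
k(L) = -61
J(d) = 8 + d**2 + 44*d (J(d) = (d**2 + 44*d) + 8 = 8 + d**2 + 44*d)
sqrt(J(F) + k(69)) = sqrt((8 + 198**2 + 44*198) - 61) = sqrt((8 + 39204 + 8712) - 61) = sqrt(47924 - 61) = sqrt(47863)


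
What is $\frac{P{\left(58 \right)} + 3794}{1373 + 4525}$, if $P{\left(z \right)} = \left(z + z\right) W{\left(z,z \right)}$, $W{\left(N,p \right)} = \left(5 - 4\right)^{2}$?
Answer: $\frac{1955}{2949} \approx 0.66294$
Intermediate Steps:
$W{\left(N,p \right)} = 1$ ($W{\left(N,p \right)} = 1^{2} = 1$)
$P{\left(z \right)} = 2 z$ ($P{\left(z \right)} = \left(z + z\right) 1 = 2 z 1 = 2 z$)
$\frac{P{\left(58 \right)} + 3794}{1373 + 4525} = \frac{2 \cdot 58 + 3794}{1373 + 4525} = \frac{116 + 3794}{5898} = 3910 \cdot \frac{1}{5898} = \frac{1955}{2949}$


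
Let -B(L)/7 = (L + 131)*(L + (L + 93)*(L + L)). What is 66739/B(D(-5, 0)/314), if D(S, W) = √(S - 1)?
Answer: 516545577854*√6/(21*(-1207653100*I + 70493*√6)) ≈ 0.0071335 + 49.891*I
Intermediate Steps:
D(S, W) = √(-1 + S)
B(L) = -7*(131 + L)*(L + 2*L*(93 + L)) (B(L) = -7*(L + 131)*(L + (L + 93)*(L + L)) = -7*(131 + L)*(L + (93 + L)*(2*L)) = -7*(131 + L)*(L + 2*L*(93 + L)))
66739/B(D(-5, 0)/314) = 66739/((-7*√(-1 - 5)/314*(24497 + 2*(√(-1 - 5)/314)² + 449*(√(-1 - 5)/314)))) = 66739/((-7*√(-6)*(1/314)*(24497 + 2*(√(-6)*(1/314))² + 449*(√(-6)*(1/314))))) = 66739/((-7*(I*√6)*(1/314)*(24497 + 2*((I*√6)*(1/314))² + 449*((I*√6)*(1/314))))) = 66739/((-7*I*√6/314*(24497 + 2*(I*√6/314)² + 449*(I*√6/314)))) = 66739/((-7*I*√6/314*(24497 + 2*(-3/49298) + 449*I*√6/314))) = 66739/((-7*I*√6/314*(24497 - 3/24649 + 449*I*√6/314))) = 66739/((-7*I*√6/314*(603826550/24649 + 449*I*√6/314))) = 66739/((-7*I*√6*(603826550/24649 + 449*I*√6/314)/314)) = 66739*(157*I*√6/(21*(603826550/24649 + 449*I*√6/314))) = 10478023*I*√6/(21*(603826550/24649 + 449*I*√6/314))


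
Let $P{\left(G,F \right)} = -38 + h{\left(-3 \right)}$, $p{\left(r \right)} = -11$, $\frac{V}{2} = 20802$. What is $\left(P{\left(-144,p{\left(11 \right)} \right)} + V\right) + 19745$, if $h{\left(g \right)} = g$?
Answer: $61308$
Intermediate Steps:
$V = 41604$ ($V = 2 \cdot 20802 = 41604$)
$P{\left(G,F \right)} = -41$ ($P{\left(G,F \right)} = -38 - 3 = -41$)
$\left(P{\left(-144,p{\left(11 \right)} \right)} + V\right) + 19745 = \left(-41 + 41604\right) + 19745 = 41563 + 19745 = 61308$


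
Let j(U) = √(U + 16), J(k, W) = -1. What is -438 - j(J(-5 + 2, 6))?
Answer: -438 - √15 ≈ -441.87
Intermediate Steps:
j(U) = √(16 + U)
-438 - j(J(-5 + 2, 6)) = -438 - √(16 - 1) = -438 - √15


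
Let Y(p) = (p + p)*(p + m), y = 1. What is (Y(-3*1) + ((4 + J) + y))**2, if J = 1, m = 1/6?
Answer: 529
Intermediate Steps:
m = 1/6 ≈ 0.16667
Y(p) = 2*p*(1/6 + p) (Y(p) = (p + p)*(p + 1/6) = (2*p)*(1/6 + p) = 2*p*(1/6 + p))
(Y(-3*1) + ((4 + J) + y))**2 = ((-3*1)*(1 + 6*(-3*1))/3 + ((4 + 1) + 1))**2 = ((1/3)*(-3)*(1 + 6*(-3)) + (5 + 1))**2 = ((1/3)*(-3)*(1 - 18) + 6)**2 = ((1/3)*(-3)*(-17) + 6)**2 = (17 + 6)**2 = 23**2 = 529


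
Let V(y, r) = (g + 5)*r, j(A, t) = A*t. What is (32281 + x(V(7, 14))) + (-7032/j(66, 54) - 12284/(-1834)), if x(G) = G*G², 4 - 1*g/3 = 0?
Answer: 3680403932809/272349 ≈ 1.3514e+7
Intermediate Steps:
g = 12 (g = 12 - 3*0 = 12 + 0 = 12)
V(y, r) = 17*r (V(y, r) = (12 + 5)*r = 17*r)
x(G) = G³
(32281 + x(V(7, 14))) + (-7032/j(66, 54) - 12284/(-1834)) = (32281 + (17*14)³) + (-7032/(66*54) - 12284/(-1834)) = (32281 + 238³) + (-7032/3564 - 12284*(-1/1834)) = (32281 + 13481272) + (-7032*1/3564 + 6142/917) = 13513553 + (-586/297 + 6142/917) = 13513553 + 1286812/272349 = 3680403932809/272349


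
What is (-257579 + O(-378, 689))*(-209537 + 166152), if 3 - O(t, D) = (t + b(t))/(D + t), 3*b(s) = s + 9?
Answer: 3475382974475/311 ≈ 1.1175e+10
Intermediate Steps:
b(s) = 3 + s/3 (b(s) = (s + 9)/3 = (9 + s)/3 = 3 + s/3)
O(t, D) = 3 - (3 + 4*t/3)/(D + t) (O(t, D) = 3 - (t + (3 + t/3))/(D + t) = 3 - (3 + 4*t/3)/(D + t))
(-257579 + O(-378, 689))*(-209537 + 166152) = (-257579 + (-3 + 3*689 + (5/3)*(-378))/(689 - 378))*(-209537 + 166152) = (-257579 + (-3 + 2067 - 630)/311)*(-43385) = (-257579 + (1/311)*1434)*(-43385) = (-257579 + 1434/311)*(-43385) = -80105635/311*(-43385) = 3475382974475/311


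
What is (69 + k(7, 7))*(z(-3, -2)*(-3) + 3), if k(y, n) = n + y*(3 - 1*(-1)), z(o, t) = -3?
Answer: 1248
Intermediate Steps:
k(y, n) = n + 4*y (k(y, n) = n + y*(3 + 1) = n + y*4 = n + 4*y)
(69 + k(7, 7))*(z(-3, -2)*(-3) + 3) = (69 + (7 + 4*7))*(-3*(-3) + 3) = (69 + (7 + 28))*(9 + 3) = (69 + 35)*12 = 104*12 = 1248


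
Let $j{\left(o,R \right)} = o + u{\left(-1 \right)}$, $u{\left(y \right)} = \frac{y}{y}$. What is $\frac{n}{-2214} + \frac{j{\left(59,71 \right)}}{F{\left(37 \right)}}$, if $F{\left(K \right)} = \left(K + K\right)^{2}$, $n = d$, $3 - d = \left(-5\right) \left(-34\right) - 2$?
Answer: $\frac{86365}{1010322} \approx 0.085483$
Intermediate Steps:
$d = -165$ ($d = 3 - \left(\left(-5\right) \left(-34\right) - 2\right) = 3 - \left(170 - 2\right) = 3 - 168 = -165$)
$u{\left(y \right)} = 1$
$n = -165$
$F{\left(K \right)} = 4 K^{2}$ ($F{\left(K \right)} = \left(2 K\right)^{2} = 4 K^{2}$)
$j{\left(o,R \right)} = 1 + o$ ($j{\left(o,R \right)} = o + 1 = 1 + o$)
$\frac{n}{-2214} + \frac{j{\left(59,71 \right)}}{F{\left(37 \right)}} = - \frac{165}{-2214} + \frac{1 + 59}{4 \cdot 37^{2}} = \left(-165\right) \left(- \frac{1}{2214}\right) + \frac{60}{4 \cdot 1369} = \frac{55}{738} + \frac{60}{5476} = \frac{55}{738} + 60 \cdot \frac{1}{5476} = \frac{55}{738} + \frac{15}{1369} = \frac{86365}{1010322}$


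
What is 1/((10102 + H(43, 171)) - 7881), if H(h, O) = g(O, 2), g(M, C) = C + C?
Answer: 1/2225 ≈ 0.00044944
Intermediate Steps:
g(M, C) = 2*C
H(h, O) = 4 (H(h, O) = 2*2 = 4)
1/((10102 + H(43, 171)) - 7881) = 1/((10102 + 4) - 7881) = 1/(10106 - 7881) = 1/2225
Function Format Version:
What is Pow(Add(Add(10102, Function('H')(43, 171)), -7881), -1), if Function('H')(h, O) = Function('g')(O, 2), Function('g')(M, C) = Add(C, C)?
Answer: Rational(1, 2225) ≈ 0.00044944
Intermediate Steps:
Function('g')(M, C) = Mul(2, C)
Function('H')(h, O) = 4 (Function('H')(h, O) = Mul(2, 2) = 4)
Pow(Add(Add(10102, Function('H')(43, 171)), -7881), -1) = Pow(Add(Add(10102, 4), -7881), -1) = Pow(Add(10106, -7881), -1) = Pow(2225, -1) = Rational(1, 2225)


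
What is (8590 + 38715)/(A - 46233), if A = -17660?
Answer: -47305/63893 ≈ -0.74038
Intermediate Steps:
(8590 + 38715)/(A - 46233) = (8590 + 38715)/(-17660 - 46233) = 47305/(-63893) = 47305*(-1/63893) = -47305/63893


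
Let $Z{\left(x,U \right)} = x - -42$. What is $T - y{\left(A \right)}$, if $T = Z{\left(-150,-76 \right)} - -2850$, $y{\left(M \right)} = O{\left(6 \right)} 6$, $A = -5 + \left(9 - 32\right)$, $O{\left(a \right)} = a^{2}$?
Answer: $2526$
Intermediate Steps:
$Z{\left(x,U \right)} = 42 + x$ ($Z{\left(x,U \right)} = x + 42 = 42 + x$)
$A = -28$ ($A = -5 - 23 = -28$)
$y{\left(M \right)} = 216$ ($y{\left(M \right)} = 6^{2} \cdot 6 = 36 \cdot 6 = 216$)
$T = 2742$ ($T = \left(42 - 150\right) - -2850 = -108 + 2850 = 2742$)
$T - y{\left(A \right)} = 2742 - 216 = 2526$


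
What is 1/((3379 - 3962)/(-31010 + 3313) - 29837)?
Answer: -27697/826394806 ≈ -3.3515e-5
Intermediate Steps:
1/((3379 - 3962)/(-31010 + 3313) - 29837) = 1/(-583/(-27697) - 29837) = 1/(-583*(-1/27697) - 29837) = 1/(583/27697 - 29837) = 1/(-826394806/27697) = -27697/826394806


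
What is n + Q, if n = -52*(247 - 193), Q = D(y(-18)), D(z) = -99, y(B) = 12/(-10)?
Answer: -2907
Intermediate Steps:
y(B) = -6/5 (y(B) = 12*(-⅒) = -6/5)
Q = -99
n = -2808 (n = -52*54 = -2808)
n + Q = -2808 - 99 = -2907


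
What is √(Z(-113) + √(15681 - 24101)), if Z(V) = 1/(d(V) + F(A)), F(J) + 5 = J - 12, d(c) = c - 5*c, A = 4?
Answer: √(439 + 385442*I*√2105)/439 ≈ 6.7736 + 6.7734*I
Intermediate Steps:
d(c) = -4*c
F(J) = -17 + J (F(J) = -5 + (J - 12) = -5 + (-12 + J) = -17 + J)
Z(V) = 1/(-13 - 4*V) (Z(V) = 1/(-4*V + (-17 + 4)) = 1/(-4*V - 13) = 1/(-13 - 4*V))
√(Z(-113) + √(15681 - 24101)) = √(-1/(13 + 4*(-113)) + √(15681 - 24101)) = √(-1/(13 - 452) + √(-8420)) = √(-1/(-439) + 2*I*√2105) = √(-1*(-1/439) + 2*I*√2105) = √(1/439 + 2*I*√2105)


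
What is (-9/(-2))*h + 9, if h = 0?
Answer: 9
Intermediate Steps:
(-9/(-2))*h + 9 = -9/(-2)*0 + 9 = -9*(-1/2)*0 + 9 = (9/2)*0 + 9 = 0 + 9 = 9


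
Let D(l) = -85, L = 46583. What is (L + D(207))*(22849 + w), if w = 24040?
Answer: 2180244722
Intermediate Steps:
(L + D(207))*(22849 + w) = (46583 - 85)*(22849 + 24040) = 46498*46889 = 2180244722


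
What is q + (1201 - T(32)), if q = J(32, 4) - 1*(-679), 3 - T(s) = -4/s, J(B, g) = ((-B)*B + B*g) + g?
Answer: 7879/8 ≈ 984.88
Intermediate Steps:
J(B, g) = g - B² + B*g (J(B, g) = (-B² + B*g) + g = g - B² + B*g)
T(s) = 3 + 4/s (T(s) = 3 - (-4)/s = 3 + 4/s)
q = -213 (q = (4 - 1*32² + 32*4) - 1*(-679) = (4 - 1*1024 + 128) + 679 = (4 - 1024 + 128) + 679 = -892 + 679 = -213)
q + (1201 - T(32)) = -213 + (1201 - (3 + 4/32)) = -213 + (1201 - (3 + 4*(1/32))) = -213 + (1201 - (3 + ⅛)) = -213 + (1201 - 1*25/8) = -213 + (1201 - 25/8) = -213 + 9583/8 = 7879/8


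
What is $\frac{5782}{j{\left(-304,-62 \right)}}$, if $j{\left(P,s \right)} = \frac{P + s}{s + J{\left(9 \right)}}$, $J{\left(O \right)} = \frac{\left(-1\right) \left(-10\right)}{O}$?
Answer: $\frac{1584268}{1647} \approx 961.91$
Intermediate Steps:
$J{\left(O \right)} = \frac{10}{O}$
$j{\left(P,s \right)} = \frac{P + s}{\frac{10}{9} + s}$ ($j{\left(P,s \right)} = \frac{P + s}{s + \frac{10}{9}} = \frac{P + s}{\frac{10}{9} + s}$)
$\frac{5782}{j{\left(-304,-62 \right)}} = \frac{5782}{9 \frac{1}{10 + 9 \left(-62\right)} \left(-304 - 62\right)} = \frac{5782}{9 \frac{1}{10 - 558} \left(-366\right)} = \frac{5782}{9 \frac{1}{-548} \left(-366\right)} = \frac{5782}{9 \left(- \frac{1}{548}\right) \left(-366\right)} = \frac{5782}{\frac{1647}{274}} = 5782 \cdot \frac{274}{1647} = \frac{1584268}{1647}$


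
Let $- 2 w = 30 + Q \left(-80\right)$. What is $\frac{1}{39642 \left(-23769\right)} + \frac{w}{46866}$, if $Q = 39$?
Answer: $\frac{121314773462}{3679960101039} \approx 0.032966$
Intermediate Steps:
$w = 1545$ ($w = - \frac{30 + 39 \left(-80\right)}{2} = - \frac{30 - 3120}{2} = \left(- \frac{1}{2}\right) \left(-3090\right) = 1545$)
$\frac{1}{39642 \left(-23769\right)} + \frac{w}{46866} = \frac{1}{39642 \left(-23769\right)} + \frac{1545}{46866} = \frac{1}{39642} \left(- \frac{1}{23769}\right) + 1545 \cdot \frac{1}{46866} = - \frac{1}{942250698} + \frac{515}{15622} = \frac{121314773462}{3679960101039}$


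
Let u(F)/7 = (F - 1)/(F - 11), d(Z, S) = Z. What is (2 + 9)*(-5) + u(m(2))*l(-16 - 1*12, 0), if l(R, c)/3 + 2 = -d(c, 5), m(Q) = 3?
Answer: -89/2 ≈ -44.500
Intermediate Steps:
u(F) = 7*(-1 + F)/(-11 + F) (u(F) = 7*((F - 1)/(F - 11)) = 7*((-1 + F)/(-11 + F)) = 7*(-1 + F)/(-11 + F))
l(R, c) = -6 - 3*c (l(R, c) = -6 + 3*(-c) = -6 - 3*c)
(2 + 9)*(-5) + u(m(2))*l(-16 - 1*12, 0) = (2 + 9)*(-5) + (7*(-1 + 3)/(-11 + 3))*(-6 - 3*0) = 11*(-5) + (7*2/(-8))*(-6 + 0) = -55 + (7*(-1/8)*2)*(-6) = -55 - 7/4*(-6) = -55 + 21/2 = -89/2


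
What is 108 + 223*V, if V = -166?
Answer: -36910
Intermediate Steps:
108 + 223*V = 108 + 223*(-166) = 108 - 37018 = -36910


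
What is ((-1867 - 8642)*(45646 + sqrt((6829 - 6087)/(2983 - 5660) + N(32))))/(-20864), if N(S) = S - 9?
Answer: 239846907/10432 + 10509*sqrt(162839233)/55852928 ≈ 22994.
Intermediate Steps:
N(S) = -9 + S
((-1867 - 8642)*(45646 + sqrt((6829 - 6087)/(2983 - 5660) + N(32))))/(-20864) = ((-1867 - 8642)*(45646 + sqrt((6829 - 6087)/(2983 - 5660) + (-9 + 32))))/(-20864) = -10509*(45646 + sqrt(742/(-2677) + 23))*(-1/20864) = -10509*(45646 + sqrt(742*(-1/2677) + 23))*(-1/20864) = -10509*(45646 + sqrt(-742/2677 + 23))*(-1/20864) = -10509*(45646 + sqrt(60829/2677))*(-1/20864) = -10509*(45646 + sqrt(162839233)/2677)*(-1/20864) = (-479693814 - 10509*sqrt(162839233)/2677)*(-1/20864) = 239846907/10432 + 10509*sqrt(162839233)/55852928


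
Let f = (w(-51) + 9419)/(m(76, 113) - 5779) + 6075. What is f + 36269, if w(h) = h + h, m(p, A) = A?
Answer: 239911787/5666 ≈ 42342.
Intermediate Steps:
w(h) = 2*h
f = 34411633/5666 (f = (2*(-51) + 9419)/(113 - 5779) + 6075 = (-102 + 9419)/(-5666) + 6075 = 9317*(-1/5666) + 6075 = -9317/5666 + 6075 = 34411633/5666 ≈ 6073.4)
f + 36269 = 34411633/5666 + 36269 = 239911787/5666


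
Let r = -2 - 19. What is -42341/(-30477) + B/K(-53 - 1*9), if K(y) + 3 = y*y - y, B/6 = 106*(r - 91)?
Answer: -668560247/39650577 ≈ -16.861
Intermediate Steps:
r = -21
B = -71232 (B = 6*(106*(-21 - 91)) = 6*(106*(-112)) = 6*(-11872) = -71232)
K(y) = -3 + y² - y (K(y) = -3 + (y*y - y) = -3 + (y² - y) = -3 + y² - y)
-42341/(-30477) + B/K(-53 - 1*9) = -42341/(-30477) - 71232/(-3 + (-53 - 1*9)² - (-53 - 1*9)) = -42341*(-1/30477) - 71232/(-3 + (-53 - 9)² - (-53 - 9)) = 42341/30477 - 71232/(-3 + (-62)² - 1*(-62)) = 42341/30477 - 71232/(-3 + 3844 + 62) = 42341/30477 - 71232/3903 = 42341/30477 - 71232*1/3903 = 42341/30477 - 23744/1301 = -668560247/39650577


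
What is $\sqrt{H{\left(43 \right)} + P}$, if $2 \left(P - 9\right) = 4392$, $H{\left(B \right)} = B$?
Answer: $2 \sqrt{562} \approx 47.413$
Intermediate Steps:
$P = 2205$ ($P = 9 + \frac{1}{2} \cdot 4392 = 9 + 2196 = 2205$)
$\sqrt{H{\left(43 \right)} + P} = \sqrt{43 + 2205} = \sqrt{2248} = 2 \sqrt{562}$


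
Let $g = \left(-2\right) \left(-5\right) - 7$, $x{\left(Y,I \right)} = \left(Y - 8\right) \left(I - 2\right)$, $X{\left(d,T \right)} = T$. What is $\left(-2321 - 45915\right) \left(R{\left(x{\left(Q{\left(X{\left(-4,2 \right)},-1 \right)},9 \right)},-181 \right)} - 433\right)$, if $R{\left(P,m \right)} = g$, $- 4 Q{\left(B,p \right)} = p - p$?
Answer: $20741480$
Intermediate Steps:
$Q{\left(B,p \right)} = 0$ ($Q{\left(B,p \right)} = - \frac{p - p}{4} = \left(- \frac{1}{4}\right) 0 = 0$)
$x{\left(Y,I \right)} = \left(-8 + Y\right) \left(-2 + I\right)$
$g = 3$ ($g = 10 - 7 = 3$)
$R{\left(P,m \right)} = 3$
$\left(-2321 - 45915\right) \left(R{\left(x{\left(Q{\left(X{\left(-4,2 \right)},-1 \right)},9 \right)},-181 \right)} - 433\right) = \left(-2321 - 45915\right) \left(3 - 433\right) = \left(-48236\right) \left(-430\right) = 20741480$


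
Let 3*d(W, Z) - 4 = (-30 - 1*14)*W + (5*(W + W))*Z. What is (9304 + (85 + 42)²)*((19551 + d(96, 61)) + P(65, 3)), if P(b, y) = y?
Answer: 2873979866/3 ≈ 9.5799e+8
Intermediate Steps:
d(W, Z) = 4/3 - 44*W/3 + 10*W*Z/3 (d(W, Z) = 4/3 + ((-30 - 1*14)*W + (5*(W + W))*Z)/3 = 4/3 + ((-30 - 14)*W + (5*(2*W))*Z)/3 = 4/3 + (-44*W + (10*W)*Z)/3 = 4/3 + (-44*W + 10*W*Z)/3 = 4/3 + (-44*W/3 + 10*W*Z/3) = 4/3 - 44*W/3 + 10*W*Z/3)
(9304 + (85 + 42)²)*((19551 + d(96, 61)) + P(65, 3)) = (9304 + (85 + 42)²)*((19551 + (4/3 - 44/3*96 + (10/3)*96*61)) + 3) = (9304 + 127²)*((19551 + (4/3 - 1408 + 19520)) + 3) = (9304 + 16129)*((19551 + 54340/3) + 3) = 25433*(112993/3 + 3) = 25433*(113002/3) = 2873979866/3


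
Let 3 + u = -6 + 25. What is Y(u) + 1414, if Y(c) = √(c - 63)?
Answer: 1414 + I*√47 ≈ 1414.0 + 6.8557*I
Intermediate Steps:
u = 16 (u = -3 + (-6 + 25) = -3 + 19 = 16)
Y(c) = √(-63 + c)
Y(u) + 1414 = √(-63 + 16) + 1414 = √(-47) + 1414 = I*√47 + 1414 = 1414 + I*√47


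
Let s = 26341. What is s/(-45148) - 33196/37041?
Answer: -2474429989/1672327068 ≈ -1.4796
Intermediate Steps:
s/(-45148) - 33196/37041 = 26341/(-45148) - 33196/37041 = 26341*(-1/45148) - 33196*1/37041 = -26341/45148 - 33196/37041 = -2474429989/1672327068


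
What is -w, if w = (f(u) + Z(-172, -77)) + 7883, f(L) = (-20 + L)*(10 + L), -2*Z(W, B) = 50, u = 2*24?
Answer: -9482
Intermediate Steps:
u = 48
Z(W, B) = -25 (Z(W, B) = -1/2*50 = -25)
w = 9482 (w = ((-200 + 48**2 - 10*48) - 25) + 7883 = ((-200 + 2304 - 480) - 25) + 7883 = (1624 - 25) + 7883 = 1599 + 7883 = 9482)
-w = -1*9482 = -9482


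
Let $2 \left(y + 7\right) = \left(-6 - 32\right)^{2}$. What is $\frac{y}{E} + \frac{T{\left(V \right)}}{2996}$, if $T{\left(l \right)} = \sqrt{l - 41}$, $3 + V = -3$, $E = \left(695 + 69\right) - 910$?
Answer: $- \frac{715}{146} + \frac{i \sqrt{47}}{2996} \approx -4.8973 + 0.0022883 i$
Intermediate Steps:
$E = -146$ ($E = 764 - 910 = -146$)
$V = -6$ ($V = -3 - 3 = -6$)
$T{\left(l \right)} = \sqrt{-41 + l}$
$y = 715$ ($y = -7 + \frac{\left(-6 - 32\right)^{2}}{2} = -7 + \frac{\left(-38\right)^{2}}{2} = -7 + \frac{1}{2} \cdot 1444 = -7 + 722 = 715$)
$\frac{y}{E} + \frac{T{\left(V \right)}}{2996} = \frac{715}{-146} + \frac{\sqrt{-41 - 6}}{2996} = 715 \left(- \frac{1}{146}\right) + \sqrt{-47} \cdot \frac{1}{2996} = - \frac{715}{146} + i \sqrt{47} \cdot \frac{1}{2996} = - \frac{715}{146} + \frac{i \sqrt{47}}{2996}$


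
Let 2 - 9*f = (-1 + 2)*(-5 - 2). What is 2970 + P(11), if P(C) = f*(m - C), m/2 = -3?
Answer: 2953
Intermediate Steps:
m = -6 (m = 2*(-3) = -6)
f = 1 (f = 2/9 - (-1 + 2)*(-5 - 2)/9 = 2/9 - (-7)/9 = 2/9 - ⅑*(-7) = 2/9 + 7/9 = 1)
P(C) = -6 - C (P(C) = 1*(-6 - C) = -6 - C)
2970 + P(11) = 2970 + (-6 - 1*11) = 2970 + (-6 - 11) = 2970 - 17 = 2953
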